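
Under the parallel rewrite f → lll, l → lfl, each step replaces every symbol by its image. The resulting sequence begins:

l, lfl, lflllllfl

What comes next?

Expanding lflllllfl: l→lfl, f→lll, l→lfl, l→lfl, l→lfl, l→lfl, l→lfl, f→lll, l→lfl. Concatenated: lfl lll lfl lfl lfl lfl lfl lll lfl.

lflllllfllfllfllfllflllllfl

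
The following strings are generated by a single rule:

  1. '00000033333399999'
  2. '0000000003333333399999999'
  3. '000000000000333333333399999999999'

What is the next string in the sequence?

00000000000000033333333333399999999999999

Reading off run lengths: 0 runs 6, 9, 12; 3 runs 6, 8, 10; 9 runs 5, 8, 11 — each is linear in n, where the shown terms are n = 2, 3, 4.
At n = 5 the blocks have lengths 15, 12, 14.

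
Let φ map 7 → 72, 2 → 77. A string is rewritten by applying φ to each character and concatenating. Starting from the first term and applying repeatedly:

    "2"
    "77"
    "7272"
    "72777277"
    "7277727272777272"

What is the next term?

Rewriting the 16 symbols of 7277727272777272 one by one yields 72 77 72 72 72 77 72 77 72 77 72 72 72 77 72 77; concatenated:

72777272727772777277727272777277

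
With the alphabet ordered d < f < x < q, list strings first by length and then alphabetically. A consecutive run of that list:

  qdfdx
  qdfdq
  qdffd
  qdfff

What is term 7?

Stepping forward 3 times from qdfff: qdfff → qdffx → qdffq, then the target.

qdfxd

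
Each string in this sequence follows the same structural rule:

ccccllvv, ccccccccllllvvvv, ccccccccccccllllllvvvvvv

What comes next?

ccccccccccccccccllllllllvvvvvvvv

Reading off run lengths: c runs 4, 8, 12; l runs 2, 4, 6; v runs 2, 4, 6 — each is linear in n (n = 1, 2, …).
For the next term, n = 4, so the run lengths are 16, 8, 8.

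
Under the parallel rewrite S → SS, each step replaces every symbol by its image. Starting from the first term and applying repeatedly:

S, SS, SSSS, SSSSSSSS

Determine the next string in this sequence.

Expanding SSSSSSSS: S→SS, S→SS, S→SS, S→SS, S→SS, S→SS, S→SS, S→SS. Concatenated: SS SS SS SS SS SS SS SS.

SSSSSSSSSSSSSSSS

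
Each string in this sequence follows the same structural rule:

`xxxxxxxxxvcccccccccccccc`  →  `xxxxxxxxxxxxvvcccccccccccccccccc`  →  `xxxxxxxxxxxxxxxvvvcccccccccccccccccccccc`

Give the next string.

Term n consists of 3n x's, followed by n-2 v's, followed by 4n+2 c's, where the shown terms are n = 3, 4, 5.
For the next term, n = 6, so the run lengths are 18, 4, 26.

xxxxxxxxxxxxxxxxxxvvvvcccccccccccccccccccccccccc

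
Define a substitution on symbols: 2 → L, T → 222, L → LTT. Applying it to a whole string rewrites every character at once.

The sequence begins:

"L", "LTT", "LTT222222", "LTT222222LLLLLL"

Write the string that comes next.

LTT222222LLLLLLLTTLTTLTTLTTLTTLTT

Applying the rule to each of the 15 symbols of LTT222222LLLLLL gives the pieces LTT 222 222 L L L L L L LTT LTT LTT LTT LTT LTT, which concatenate to the answer.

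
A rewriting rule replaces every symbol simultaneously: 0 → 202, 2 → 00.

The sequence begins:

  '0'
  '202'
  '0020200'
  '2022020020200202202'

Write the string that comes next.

Replace each of the 19 characters of 2022020020200202202 in place — 00 202 00 00 202 00 202 202 00 202 00 202 202 00 202 00 00 202 00 — and concatenate.

00202000020200202202002020020220200202000020200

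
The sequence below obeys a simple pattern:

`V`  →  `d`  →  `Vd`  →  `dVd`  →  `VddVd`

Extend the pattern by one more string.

dVdVddVd

Each term (from the third on) is the two preceding terms concatenated in order: term 3 = V·d = Vd.
Continuing: dVd · VddVd gives term 6.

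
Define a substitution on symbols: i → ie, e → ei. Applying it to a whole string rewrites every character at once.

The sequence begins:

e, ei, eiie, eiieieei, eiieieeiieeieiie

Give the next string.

eiieieeiieeieiieieeieiieeiieieei

Applying the rule to each of the 16 symbols of eiieieeiieeieiie gives the pieces ei ie ie ei ie ei ei ie ie ei ei ie ei ie ie ei, which concatenate to the answer.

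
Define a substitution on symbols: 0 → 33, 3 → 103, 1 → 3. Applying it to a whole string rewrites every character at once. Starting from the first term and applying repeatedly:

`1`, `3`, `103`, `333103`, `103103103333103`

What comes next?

Applying the rule to each of the 15 symbols of 103103103333103 gives the pieces 3 33 103 3 33 103 3 33 103 103 103 103 3 33 103, which concatenate to the answer.

333103333103333103103103103333103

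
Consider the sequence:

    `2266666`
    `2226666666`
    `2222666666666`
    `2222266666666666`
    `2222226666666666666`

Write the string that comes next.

2222222666666666666666

The n-th term is n 2's then 2n+1 6's, where the shown terms are n = 2, 3, 4, 5, 6.
At n = 7 the blocks have lengths 7, 15.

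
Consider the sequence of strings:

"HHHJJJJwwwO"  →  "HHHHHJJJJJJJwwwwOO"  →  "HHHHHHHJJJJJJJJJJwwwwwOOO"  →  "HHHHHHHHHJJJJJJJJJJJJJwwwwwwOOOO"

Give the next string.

Each string has the form H^{2n+1} J^{3n+1} w^{n+2} O^{n} (n = 1, 2, …).
For the next term, n = 5, so the run lengths are 11, 16, 7, 5.

HHHHHHHHHHHJJJJJJJJJJJJJJJJwwwwwwwOOOOO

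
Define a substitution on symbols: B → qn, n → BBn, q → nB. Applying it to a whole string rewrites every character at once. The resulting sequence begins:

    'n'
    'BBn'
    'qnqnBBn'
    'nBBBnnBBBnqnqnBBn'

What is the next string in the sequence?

BBnqnqnqnBBnBBnqnqnqnBBnnBBBnnBBBnqnqnBBn

Applying the rule to each of the 17 symbols of nBBBnnBBBnqnqnBBn gives the pieces BBn qn qn qn BBn BBn qn qn qn BBn nB BBn nB BBn qn qn BBn, which concatenate to the answer.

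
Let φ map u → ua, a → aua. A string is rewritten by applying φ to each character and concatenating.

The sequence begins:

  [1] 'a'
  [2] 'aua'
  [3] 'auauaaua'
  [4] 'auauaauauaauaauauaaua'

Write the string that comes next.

auauaauauaauaauauaauauaauaauauaauaauauaauauaauaauauaaua

φ(auauaauauaauaauauaaua) expands symbol-by-symbol to aua ua aua ua aua aua ua aua ua aua aua ua aua aua ua aua ua aua aua ua aua; joining the 21 pieces gives the next term.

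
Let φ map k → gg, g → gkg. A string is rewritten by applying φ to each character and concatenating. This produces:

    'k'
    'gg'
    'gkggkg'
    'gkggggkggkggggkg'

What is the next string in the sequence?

gkggggkggkggkggkggggkggkggggkggkggkggkggggkg

Replace each of the 16 characters of gkggggkggkggggkg in place — gkg gg gkg gkg gkg gkg gg gkg gkg gg gkg gkg gkg gkg gg gkg — and concatenate.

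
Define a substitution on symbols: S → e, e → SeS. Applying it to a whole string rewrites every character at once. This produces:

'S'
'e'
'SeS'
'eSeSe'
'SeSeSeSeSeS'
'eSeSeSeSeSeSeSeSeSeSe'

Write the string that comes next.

Rewriting the 21 symbols of eSeSeSeSeSeSeSeSeSeSe one by one yields SeS e SeS e SeS e SeS e SeS e SeS e SeS e SeS e SeS e SeS e SeS; concatenated:

SeSeSeSeSeSeSeSeSeSeSeSeSeSeSeSeSeSeSeSeSeS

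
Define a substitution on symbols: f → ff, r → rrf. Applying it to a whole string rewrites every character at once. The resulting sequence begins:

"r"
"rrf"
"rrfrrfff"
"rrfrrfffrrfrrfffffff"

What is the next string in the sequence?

rrfrrfffrrfrrfffffffrrfrrfffrrfrrfffffffffffffff

Replace each of the 20 characters of rrfrrfffrrfrrfffffff in place — rrf rrf ff rrf rrf ff ff ff rrf rrf ff rrf rrf ff ff ff ff ff ff ff — and concatenate.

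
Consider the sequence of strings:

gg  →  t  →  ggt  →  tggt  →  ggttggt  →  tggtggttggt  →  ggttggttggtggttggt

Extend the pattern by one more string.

From term 3 onward, concatenate the second-to-last term with the last: gg·t = ggt, t·ggt = tggt, …
Continuing: tggtggttggt · ggttggttggtggttggt gives term 8.

tggtggttggtggttggttggtggttggt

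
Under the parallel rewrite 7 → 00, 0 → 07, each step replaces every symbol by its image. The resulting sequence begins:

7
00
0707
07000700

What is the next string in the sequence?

0700070707000707

Expanding 07000700: 0→07, 7→00, 0→07, 0→07, 0→07, 7→00, 0→07, 0→07. Concatenated: 07 00 07 07 07 00 07 07.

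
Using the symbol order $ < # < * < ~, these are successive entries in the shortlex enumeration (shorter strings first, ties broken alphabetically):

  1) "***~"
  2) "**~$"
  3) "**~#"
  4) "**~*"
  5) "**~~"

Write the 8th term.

*~$*

Continuing the enumeration 3 steps past **~~: **~~ → *~$$ → *~$# → (answer).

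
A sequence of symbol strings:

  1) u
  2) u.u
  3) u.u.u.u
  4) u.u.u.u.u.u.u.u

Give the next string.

Each string is two copies of the previous one joined by '.'.
One more doubling of u.u.u.u.u.u.u.u gives the answer.

u.u.u.u.u.u.u.u.u.u.u.u.u.u.u.u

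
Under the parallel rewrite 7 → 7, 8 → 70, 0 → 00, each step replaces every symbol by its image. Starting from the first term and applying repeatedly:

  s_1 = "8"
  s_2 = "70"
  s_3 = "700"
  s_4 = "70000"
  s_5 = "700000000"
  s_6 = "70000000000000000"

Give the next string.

Rewriting the 17 symbols of 70000000000000000 one by one yields 7 00 00 00 00 00 00 00 00 00 00 00 00 00 00 00 00; concatenated:

700000000000000000000000000000000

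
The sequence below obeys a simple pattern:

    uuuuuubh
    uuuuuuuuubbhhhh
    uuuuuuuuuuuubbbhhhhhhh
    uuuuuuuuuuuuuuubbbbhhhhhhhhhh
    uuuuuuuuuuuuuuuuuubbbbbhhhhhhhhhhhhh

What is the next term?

Term n consists of 3n+3 u's, followed by n b's, followed by 3n-2 h's (n = 1, 2, …).
For the next term, n = 6, so the run lengths are 21, 6, 16.

uuuuuuuuuuuuuuuuuuuuubbbbbbhhhhhhhhhhhhhhhh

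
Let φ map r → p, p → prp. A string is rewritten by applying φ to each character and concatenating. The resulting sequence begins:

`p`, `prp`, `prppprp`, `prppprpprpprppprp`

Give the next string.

prppprpprpprppprpprppprpprppprpprpprppprp

Applying the rule to each of the 17 symbols of prppprpprpprppprp gives the pieces prp p prp prp prp p prp prp p prp prp p prp prp prp p prp, which concatenate to the answer.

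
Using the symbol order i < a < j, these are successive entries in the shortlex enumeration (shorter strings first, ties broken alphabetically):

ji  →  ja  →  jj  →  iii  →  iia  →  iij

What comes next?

iai

Find the rightmost character of iij below j, bump it to the next letter, and reset everything to its right to i.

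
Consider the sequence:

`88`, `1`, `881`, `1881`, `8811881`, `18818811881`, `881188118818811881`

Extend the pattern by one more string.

Each term (from the third on) is the two preceding terms concatenated in order: term 3 = 88·1 = 881.
Continuing: 18818811881 · 881188118818811881 gives term 8.

18818811881881188118818811881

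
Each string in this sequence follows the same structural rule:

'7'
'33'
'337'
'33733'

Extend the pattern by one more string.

33733337

From term 3 onward, concatenate the last term with the second-to-last: 33·7 = 337, 337·33 = 33733, …
So term 5 is 33733·337.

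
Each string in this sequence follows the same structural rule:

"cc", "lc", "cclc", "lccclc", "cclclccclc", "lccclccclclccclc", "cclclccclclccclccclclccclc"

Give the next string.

Each term (from the third on) is the two preceding terms concatenated in order: term 3 = cc·lc = cclc.
So term 8 is lccclccclclccclc·cclclccclclccclccclclccclc.

lccclccclclccclccclclccclclccclccclclccclc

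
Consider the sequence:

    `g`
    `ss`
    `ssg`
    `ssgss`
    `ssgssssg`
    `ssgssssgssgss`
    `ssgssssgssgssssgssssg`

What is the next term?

ssgssssgssgssssgssssgssgssssgssgss

This is a Fibonacci-style word recurrence s(k) = s(k−1)·s(k−2): e.g. ss·g = ssg.
Continuing: ssgssssgssgssssgssssg · ssgssssgssgss gives term 8.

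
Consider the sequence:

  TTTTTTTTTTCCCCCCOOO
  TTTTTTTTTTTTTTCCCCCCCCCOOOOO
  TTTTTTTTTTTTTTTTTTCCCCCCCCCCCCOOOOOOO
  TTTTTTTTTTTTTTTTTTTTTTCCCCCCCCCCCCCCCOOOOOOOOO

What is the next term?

TTTTTTTTTTTTTTTTTTTTTTTTTTCCCCCCCCCCCCCCCCCCOOOOOOOOOOO

Term n consists of 4n+2 T's, followed by 3n C's, followed by 2n-1 O's, where the shown terms are n = 2, 3, 4, 5.
For the next term, n = 6, so the run lengths are 26, 18, 11.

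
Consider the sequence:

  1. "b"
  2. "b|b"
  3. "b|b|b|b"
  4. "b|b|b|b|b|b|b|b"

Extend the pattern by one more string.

s(k+1) = s(k)·|·s(k) — each term doubles the last with '|' between the halves.
Doubling b|b|b|b|b|b|b|b with '|' between the halves:

b|b|b|b|b|b|b|b|b|b|b|b|b|b|b|b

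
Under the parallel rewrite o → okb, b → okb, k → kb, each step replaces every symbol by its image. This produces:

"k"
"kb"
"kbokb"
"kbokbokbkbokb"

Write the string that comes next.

Applying the rule to each of the 13 symbols of kbokbokbkbokb gives the pieces kb okb okb kb okb okb kb okb kb okb okb kb okb, which concatenate to the answer.

kbokbokbkbokbokbkbokbkbokbokbkbokb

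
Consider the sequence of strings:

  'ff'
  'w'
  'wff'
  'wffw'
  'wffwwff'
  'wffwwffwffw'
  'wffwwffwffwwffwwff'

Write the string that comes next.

This is a Fibonacci-style word recurrence s(k) = s(k−1)·s(k−2): e.g. w·ff = wff.
The next term joins wffwwffwffwwffwwff and wffwwffwffw.

wffwwffwffwwffwwffwffwwffwffw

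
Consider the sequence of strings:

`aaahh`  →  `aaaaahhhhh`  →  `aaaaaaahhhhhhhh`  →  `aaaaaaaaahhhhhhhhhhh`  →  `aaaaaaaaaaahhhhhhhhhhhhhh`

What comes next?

aaaaaaaaaaaaahhhhhhhhhhhhhhhhh

The n-th term is 2n+1 a's then 3n-1 h's (n = 1, 2, …).
For the next term, n = 6, so the run lengths are 13, 17.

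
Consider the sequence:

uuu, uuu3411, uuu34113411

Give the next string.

Every step adds 3411 to the end: s(k+1) = s(k)·3411.
So the next term is uuu34113411·3411.

uuu341134113411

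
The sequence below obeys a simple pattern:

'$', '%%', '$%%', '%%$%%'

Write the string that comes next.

From term 3 onward, concatenate the second-to-last term with the last: $·%% = $%%, %%·$%% = %%$%%, …
The next term joins $%% and %%$%%.

$%%%%$%%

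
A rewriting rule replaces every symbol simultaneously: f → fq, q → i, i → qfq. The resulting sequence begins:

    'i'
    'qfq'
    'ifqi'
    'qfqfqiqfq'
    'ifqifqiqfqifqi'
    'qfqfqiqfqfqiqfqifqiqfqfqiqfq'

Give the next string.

ifqifqiqfqifqifqiqfqifqiqfqfqiqfqifqifqiqfqifqi

Replace each of the 28 characters of qfqfqiqfqfqiqfqifqiqfqfqiqfq in place — i fq i fq i qfq i fq i fq i qfq i fq i qfq fq i qfq i fq i fq i qfq i fq i — and concatenate.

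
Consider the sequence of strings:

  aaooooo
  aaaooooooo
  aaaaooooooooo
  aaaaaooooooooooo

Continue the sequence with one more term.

aaaaaaooooooooooooo

Each string has the form a^{n} o^{2n+1}, where the shown terms are n = 2, 3, 4, 5.
Setting n = 6 gives 6, 13 characters in each block.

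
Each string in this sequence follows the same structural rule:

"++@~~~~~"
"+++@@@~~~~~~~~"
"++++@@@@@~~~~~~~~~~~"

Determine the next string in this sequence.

+++++@@@@@@@~~~~~~~~~~~~~~

Reading off run lengths: + runs 2, 3, 4; @ runs 1, 3, 5; ~ runs 5, 8, 11 — each is linear in n (n = 1, 2, …).
Setting n = 4 gives 5, 7, 14 characters in each block.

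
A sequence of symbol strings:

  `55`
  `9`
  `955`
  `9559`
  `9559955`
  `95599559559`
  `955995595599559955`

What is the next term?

This is a Fibonacci-style word recurrence s(k) = s(k−1)·s(k−2): e.g. 9·55 = 955.
So term 8 is 955995595599559955·95599559559.

95599559559955995595599559559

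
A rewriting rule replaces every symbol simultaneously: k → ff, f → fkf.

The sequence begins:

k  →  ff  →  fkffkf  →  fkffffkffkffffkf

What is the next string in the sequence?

fkffffkffkffkffkffffkffkffffkffkffkffkffffkf

φ(fkffffkffkffffkf) expands symbol-by-symbol to fkf ff fkf fkf fkf fkf ff fkf fkf ff fkf fkf fkf fkf ff fkf; joining the 16 pieces gives the next term.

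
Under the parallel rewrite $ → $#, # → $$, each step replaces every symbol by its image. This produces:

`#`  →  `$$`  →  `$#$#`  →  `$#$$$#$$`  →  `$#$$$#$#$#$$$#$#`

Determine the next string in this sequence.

$#$$$#$#$#$$$#$$$#$$$#$#$#$$$#$$

Applying the rule to each of the 16 symbols of $#$$$#$#$#$$$#$# gives the pieces $# $$ $# $# $# $$ $# $$ $# $$ $# $# $# $$ $# $$, which concatenate to the answer.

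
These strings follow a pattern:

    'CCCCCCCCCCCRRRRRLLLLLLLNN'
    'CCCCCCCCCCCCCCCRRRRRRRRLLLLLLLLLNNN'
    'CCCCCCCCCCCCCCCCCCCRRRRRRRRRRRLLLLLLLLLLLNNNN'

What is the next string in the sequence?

Reading off run lengths: C runs 11, 15, 19; R runs 5, 8, 11; L runs 7, 9, 11; N runs 2, 3, 4 — each is linear in n, where the shown terms are n = 2, 3, 4.
At n = 5 the blocks have lengths 23, 14, 13, 5.

CCCCCCCCCCCCCCCCCCCCCCCRRRRRRRRRRRRRRLLLLLLLLLLLLLNNNNN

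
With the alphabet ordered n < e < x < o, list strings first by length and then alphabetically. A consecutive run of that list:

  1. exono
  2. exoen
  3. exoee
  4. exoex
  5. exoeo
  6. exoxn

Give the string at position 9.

exoxo

Stepping forward 3 times from exoxn: exoxn → exoxe → exoxx, then the target.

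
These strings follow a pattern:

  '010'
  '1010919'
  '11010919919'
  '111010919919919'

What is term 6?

11111010919919919919919

Every step adds 1 to the front and 919 to the end of the previous string.
From 111010919919919, 2 further steps: 111010919919919 → 1111010919919919919 → (answer).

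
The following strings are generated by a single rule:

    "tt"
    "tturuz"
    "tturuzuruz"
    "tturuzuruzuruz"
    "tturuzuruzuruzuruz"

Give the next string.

tturuzuruzuruzuruzuruz

Each term is the previous one with uruz appended.
One more step from tturuzuruzuruzuruz gives the answer.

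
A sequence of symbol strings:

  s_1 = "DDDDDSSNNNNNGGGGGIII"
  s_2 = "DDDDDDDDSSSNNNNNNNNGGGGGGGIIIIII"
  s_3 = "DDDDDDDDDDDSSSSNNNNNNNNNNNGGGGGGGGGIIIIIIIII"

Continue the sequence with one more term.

DDDDDDDDDDDDDDSSSSSNNNNNNNNNNNNNNGGGGGGGGGGGIIIIIIIIIIII

The n-th term is 3n+2 D's then n+1 S's then 3n+2 N's then 2n+3 G's then 3n I's (n = 1, 2, …).
For the next term, n = 4, so the run lengths are 14, 5, 14, 11, 12.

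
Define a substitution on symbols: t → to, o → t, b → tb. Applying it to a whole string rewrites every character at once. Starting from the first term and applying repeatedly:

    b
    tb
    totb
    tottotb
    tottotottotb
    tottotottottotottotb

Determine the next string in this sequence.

tottotottottotottotottottotottotb

Applying the rule to each of the 20 symbols of tottotottottotottotb gives the pieces to t to to t to t to to t to to t to t to to t to tb, which concatenate to the answer.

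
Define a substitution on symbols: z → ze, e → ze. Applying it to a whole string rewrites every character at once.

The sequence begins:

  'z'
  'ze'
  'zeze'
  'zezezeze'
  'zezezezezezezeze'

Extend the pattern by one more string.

Applying the rule to each of the 16 symbols of zezezezezezezeze gives the pieces ze ze ze ze ze ze ze ze ze ze ze ze ze ze ze ze, which concatenate to the answer.

zezezezezezezezezezezezezezezeze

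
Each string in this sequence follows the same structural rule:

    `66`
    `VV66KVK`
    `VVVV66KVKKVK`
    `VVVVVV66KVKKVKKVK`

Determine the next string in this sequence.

Every step adds VV to the front and KVK to the end of the previous string.
Applying this once more to VVVVVV66KVKKVKKVK:

VVVVVVVV66KVKKVKKVKKVK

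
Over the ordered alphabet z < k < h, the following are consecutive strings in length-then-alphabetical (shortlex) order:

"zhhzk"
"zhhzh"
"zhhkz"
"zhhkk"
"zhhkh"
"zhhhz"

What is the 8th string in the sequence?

Stepping forward 2 times from zhhhz: zhhhz → zhhhk, then the target.

zhhhh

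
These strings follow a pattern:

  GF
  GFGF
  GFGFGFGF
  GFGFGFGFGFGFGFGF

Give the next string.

GFGFGFGFGFGFGFGFGFGFGFGFGFGFGFGF

s(k+1) = s(k)·s(k) — each term doubles the last.
One more doubling of GFGFGFGFGFGFGFGF gives the answer.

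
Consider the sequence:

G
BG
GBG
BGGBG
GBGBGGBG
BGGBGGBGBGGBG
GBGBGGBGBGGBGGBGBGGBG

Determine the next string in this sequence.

From term 3 onward, concatenate the second-to-last term with the last: G·BG = GBG, BG·GBG = BGGBG, …
The next term joins BGGBGGBGBGGBG and GBGBGGBGBGGBGGBGBGGBG.

BGGBGGBGBGGBGGBGBGGBGBGGBGGBGBGGBG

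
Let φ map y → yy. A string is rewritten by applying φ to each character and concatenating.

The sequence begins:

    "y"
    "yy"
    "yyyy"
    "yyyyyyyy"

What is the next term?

yyyyyyyyyyyyyyyy

Rewriting each symbol of yyyyyyyy: y→yy, y→yy, y→yy, y→yy, y→yy, y→yy, y→yy, y→yy, which concatenates to yy yy yy yy yy yy yy yy.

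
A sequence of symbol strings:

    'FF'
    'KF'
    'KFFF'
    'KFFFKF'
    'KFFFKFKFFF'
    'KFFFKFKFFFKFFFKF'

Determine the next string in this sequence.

Each term (from the third on) is the previous term followed by the one before it: term 3 = KF·FF = KFFF.
Continuing: KFFFKFKFFFKFFFKF · KFFFKFKFFF gives term 7.

KFFFKFKFFFKFFFKFKFFFKFKFFF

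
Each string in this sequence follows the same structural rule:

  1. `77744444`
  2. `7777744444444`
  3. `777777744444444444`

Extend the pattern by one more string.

77777777744444444444444

Each string has the form 7^{2n+1} 4^{3n+2} (n = 1, 2, …).
For the next term, n = 4, so the run lengths are 9, 14.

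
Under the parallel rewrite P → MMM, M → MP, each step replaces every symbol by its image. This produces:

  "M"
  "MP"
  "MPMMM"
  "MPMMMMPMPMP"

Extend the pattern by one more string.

MPMMMMPMPMPMPMMMMPMMMMPMMM

Rewriting each symbol of MPMMMMPMPMP: M→MP, P→MMM, M→MP, M→MP, M→MP, M→MP, P→MMM, M→MP, P→MMM, M→MP, P→MMM, which concatenates to MP MMM MP MP MP MP MMM MP MMM MP MMM.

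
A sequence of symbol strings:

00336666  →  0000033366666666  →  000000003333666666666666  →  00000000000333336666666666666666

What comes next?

0000000000000033333366666666666666666666

Term n consists of 3n-1 0's, followed by n+1 3's, followed by 4n 6's (n = 1, 2, …).
For the next term, n = 5, so the run lengths are 14, 6, 20.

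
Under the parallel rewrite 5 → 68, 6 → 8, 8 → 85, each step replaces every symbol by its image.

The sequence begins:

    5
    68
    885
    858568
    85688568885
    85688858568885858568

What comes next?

8568885858568856888585856885688568885

φ(85688858568885858568) expands symbol-by-symbol to 85 68 8 85 85 85 68 85 68 8 85 85 85 68 85 68 85 68 8 85; joining the 20 pieces gives the next term.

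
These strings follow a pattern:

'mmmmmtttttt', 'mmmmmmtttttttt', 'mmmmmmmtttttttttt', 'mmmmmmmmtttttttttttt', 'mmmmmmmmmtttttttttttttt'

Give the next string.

Term n consists of n+2 m's, followed by 2n t's, where the shown terms are n = 3, 4, 5, 6, 7.
Setting n = 8 gives 10, 16 characters in each block.

mmmmmmmmmmtttttttttttttttt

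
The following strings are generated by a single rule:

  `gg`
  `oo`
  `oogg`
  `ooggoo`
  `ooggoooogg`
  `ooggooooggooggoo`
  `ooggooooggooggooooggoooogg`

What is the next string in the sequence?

Each term (from the third on) is the previous term followed by the one before it: term 3 = oo·gg = oogg.
The next term joins ooggooooggooggooooggoooogg and ooggooooggooggoo.

ooggooooggooggooooggooooggooggooooggooggoo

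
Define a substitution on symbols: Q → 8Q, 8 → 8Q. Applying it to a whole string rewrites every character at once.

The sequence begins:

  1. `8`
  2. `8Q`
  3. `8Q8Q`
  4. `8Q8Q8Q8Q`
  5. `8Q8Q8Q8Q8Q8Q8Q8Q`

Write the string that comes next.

8Q8Q8Q8Q8Q8Q8Q8Q8Q8Q8Q8Q8Q8Q8Q8Q

φ(8Q8Q8Q8Q8Q8Q8Q8Q) expands symbol-by-symbol to 8Q 8Q 8Q 8Q 8Q 8Q 8Q 8Q 8Q 8Q 8Q 8Q 8Q 8Q 8Q 8Q; joining the 16 pieces gives the next term.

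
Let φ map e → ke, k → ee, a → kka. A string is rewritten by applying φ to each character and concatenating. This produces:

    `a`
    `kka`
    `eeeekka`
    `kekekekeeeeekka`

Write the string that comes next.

Rewriting the 15 symbols of kekekekeeeeekka one by one yields ee ke ee ke ee ke ee ke ke ke ke ke ee ee kka; concatenated:

eekeeekeeekeeekekekekekeeeeekka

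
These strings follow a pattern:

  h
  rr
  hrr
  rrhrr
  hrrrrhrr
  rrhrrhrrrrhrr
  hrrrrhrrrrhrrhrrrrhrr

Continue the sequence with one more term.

rrhrrhrrrrhrrhrrrrhrrrrhrrhrrrrhrr

Each term (from the third on) is the two preceding terms concatenated in order: term 3 = h·rr = hrr.
Continuing: rrhrrhrrrrhrr · hrrrrhrrrrhrrhrrrrhrr gives term 8.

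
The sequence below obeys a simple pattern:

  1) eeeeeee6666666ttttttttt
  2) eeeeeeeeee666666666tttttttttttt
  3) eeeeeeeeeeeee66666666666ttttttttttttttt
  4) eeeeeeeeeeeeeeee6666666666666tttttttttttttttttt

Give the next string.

eeeeeeeeeeeeeeeeeee666666666666666ttttttttttttttttttttt

Term n consists of 3n+1 e's, followed by 2n+3 6's, followed by 3n+3 t's, where the shown terms are n = 2, 3, 4, 5.
For the next term, n = 6, so the run lengths are 19, 15, 21.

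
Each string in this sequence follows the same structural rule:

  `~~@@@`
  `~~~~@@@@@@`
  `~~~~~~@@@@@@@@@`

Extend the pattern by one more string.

The n-th term is 2n ~'s then 3n @'s (n = 1, 2, …).
For the next term, n = 4, so the run lengths are 8, 12.

~~~~~~~~@@@@@@@@@@@@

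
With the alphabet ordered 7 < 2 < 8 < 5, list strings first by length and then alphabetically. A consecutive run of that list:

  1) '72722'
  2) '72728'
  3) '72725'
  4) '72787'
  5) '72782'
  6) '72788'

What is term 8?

Advancing 2 positions from 72788 through 72788 → 72785 reaches term 8.

72757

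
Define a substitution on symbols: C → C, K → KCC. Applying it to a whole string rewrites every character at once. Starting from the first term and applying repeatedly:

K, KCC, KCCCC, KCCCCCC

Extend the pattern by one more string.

KCCCCCCCC

Expanding KCCCCCC: K→KCC, C→C, C→C, C→C, C→C, C→C, C→C. Concatenated: KCC C C C C C C.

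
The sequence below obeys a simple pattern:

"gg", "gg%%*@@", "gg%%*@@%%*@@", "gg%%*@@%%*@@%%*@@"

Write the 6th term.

gg%%*@@%%*@@%%*@@%%*@@%%*@@

The strings grow by a fixed suffix %%*@@ each time.
From gg%%*@@%%*@@%%*@@, 2 further steps: gg%%*@@%%*@@%%*@@ → gg%%*@@%%*@@%%*@@%%*@@ → (answer).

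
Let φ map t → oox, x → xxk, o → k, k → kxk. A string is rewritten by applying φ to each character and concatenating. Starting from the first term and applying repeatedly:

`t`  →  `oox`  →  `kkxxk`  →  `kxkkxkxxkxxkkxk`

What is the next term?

Applying the rule to each of the 15 symbols of kxkkxkxxkxxkkxk gives the pieces kxk xxk kxk kxk xxk kxk xxk xxk kxk xxk xxk kxk kxk xxk kxk, which concatenate to the answer.

kxkxxkkxkkxkxxkkxkxxkxxkkxkxxkxxkkxkkxkxxkkxk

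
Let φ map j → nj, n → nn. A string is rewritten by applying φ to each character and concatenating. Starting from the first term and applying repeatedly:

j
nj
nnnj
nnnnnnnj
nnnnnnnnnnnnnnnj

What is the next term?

Applying the rule to each of the 16 symbols of nnnnnnnnnnnnnnnj gives the pieces nn nn nn nn nn nn nn nn nn nn nn nn nn nn nn nj, which concatenate to the answer.

nnnnnnnnnnnnnnnnnnnnnnnnnnnnnnnj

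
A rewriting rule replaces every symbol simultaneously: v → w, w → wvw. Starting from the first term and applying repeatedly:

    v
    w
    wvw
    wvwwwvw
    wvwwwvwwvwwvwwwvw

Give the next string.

φ(wvwwwvwwvwwvwwwvw) expands symbol-by-symbol to wvw w wvw wvw wvw w wvw wvw w wvw wvw w wvw wvw wvw w wvw; joining the 17 pieces gives the next term.

wvwwwvwwvwwvwwwvwwvwwwvwwvwwwvwwvwwvwwwvw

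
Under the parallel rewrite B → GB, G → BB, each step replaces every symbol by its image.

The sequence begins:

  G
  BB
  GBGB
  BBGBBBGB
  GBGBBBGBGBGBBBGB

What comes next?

Applying the rule to each of the 16 symbols of GBGBBBGBGBGBBBGB gives the pieces BB GB BB GB GB GB BB GB BB GB BB GB GB GB BB GB, which concatenate to the answer.

BBGBBBGBGBGBBBGBBBGBBBGBGBGBBBGB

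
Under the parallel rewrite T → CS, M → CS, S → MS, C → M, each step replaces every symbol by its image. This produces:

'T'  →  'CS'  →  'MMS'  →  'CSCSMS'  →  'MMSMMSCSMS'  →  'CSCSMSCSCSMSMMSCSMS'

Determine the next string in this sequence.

MMSMMSCSMSMMSMMSCSMSCSCSMSMMSCSMS

φ(CSCSMSCSCSMSMMSCSMS) expands symbol-by-symbol to M MS M MS CS MS M MS M MS CS MS CS CS MS M MS CS MS; joining the 19 pieces gives the next term.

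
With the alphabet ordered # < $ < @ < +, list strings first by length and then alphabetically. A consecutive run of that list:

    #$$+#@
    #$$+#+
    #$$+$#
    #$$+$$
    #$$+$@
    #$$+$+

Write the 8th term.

Continuing the enumeration 2 steps past #$$+$+: #$$+$+ → #$$+@# → (answer).

#$$+@$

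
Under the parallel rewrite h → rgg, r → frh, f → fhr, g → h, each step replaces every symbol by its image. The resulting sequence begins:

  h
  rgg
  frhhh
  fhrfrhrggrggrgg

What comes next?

Applying the rule to each of the 15 symbols of fhrfrhrggrggrgg gives the pieces fhr rgg frh fhr frh rgg frh h h frh h h frh h h, which concatenate to the answer.

fhrrggfrhfhrfrhrggfrhhhfrhhhfrhhh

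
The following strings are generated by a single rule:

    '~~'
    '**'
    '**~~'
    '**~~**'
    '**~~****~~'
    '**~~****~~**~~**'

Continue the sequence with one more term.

**~~****~~**~~****~~****~~

From term 3 onward, concatenate the last term with the second-to-last: **·~~ = **~~, **~~·** = **~~**, …
Continuing: **~~****~~**~~** · **~~****~~ gives term 7.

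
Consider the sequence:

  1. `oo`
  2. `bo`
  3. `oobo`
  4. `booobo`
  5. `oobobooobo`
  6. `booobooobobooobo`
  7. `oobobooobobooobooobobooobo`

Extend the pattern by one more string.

booobooobobooobooobobooobobooobooobobooobo

This is a Fibonacci-style word recurrence s(k) = s(k−2)·s(k−1): e.g. oo·bo = oobo.
The next term joins booobooobobooobo and oobobooobobooobooobobooobo.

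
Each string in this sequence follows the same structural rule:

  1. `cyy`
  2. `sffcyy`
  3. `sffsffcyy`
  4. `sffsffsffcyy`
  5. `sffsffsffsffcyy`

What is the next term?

Every step adds sff at the front: s(k+1) = sff·s(k).
One more step from sffsffsffsffcyy gives the answer.

sffsffsffsffsffcyy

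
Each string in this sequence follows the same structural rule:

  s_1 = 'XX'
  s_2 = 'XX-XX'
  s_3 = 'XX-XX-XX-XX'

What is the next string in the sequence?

Every step duplicates the string with '-' between the halves.
One more doubling of XX-XX-XX-XX gives the answer.

XX-XX-XX-XX-XX-XX-XX-XX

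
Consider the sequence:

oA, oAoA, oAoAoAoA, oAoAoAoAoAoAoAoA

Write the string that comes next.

oAoAoAoAoAoAoAoAoAoAoAoAoAoAoAoA

Each string is two copies of the previous one concatenated.
So the next term is two copies of oAoAoAoAoAoAoAoA.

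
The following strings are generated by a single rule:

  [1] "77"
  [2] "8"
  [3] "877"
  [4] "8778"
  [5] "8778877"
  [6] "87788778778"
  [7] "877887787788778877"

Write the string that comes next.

87788778778877887787788778778

This is a Fibonacci-style word recurrence s(k) = s(k−1)·s(k−2): e.g. 8·77 = 877.
Continuing: 877887787788778877 · 87788778778 gives term 8.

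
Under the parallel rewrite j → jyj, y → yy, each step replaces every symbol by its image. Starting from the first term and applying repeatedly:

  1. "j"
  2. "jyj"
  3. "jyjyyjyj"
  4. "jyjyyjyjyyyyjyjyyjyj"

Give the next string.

jyjyyjyjyyyyjyjyyjyjyyyyyyyyjyjyyjyjyyyyjyjyyjyj

Applying the rule to each of the 20 symbols of jyjyyjyjyyyyjyjyyjyj gives the pieces jyj yy jyj yy yy jyj yy jyj yy yy yy yy jyj yy jyj yy yy jyj yy jyj, which concatenate to the answer.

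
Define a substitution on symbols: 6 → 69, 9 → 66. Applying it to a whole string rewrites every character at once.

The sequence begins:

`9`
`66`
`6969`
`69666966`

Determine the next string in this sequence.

Expanding 69666966: 6→69, 9→66, 6→69, 6→69, 6→69, 9→66, 6→69, 6→69. Concatenated: 69 66 69 69 69 66 69 69.

6966696969666969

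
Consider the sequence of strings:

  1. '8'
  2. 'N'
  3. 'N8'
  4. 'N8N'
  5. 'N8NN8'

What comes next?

N8NN8N8N

Each term (from the third on) is the previous term followed by the one before it: term 3 = N·8 = N8.
So term 6 is N8NN8·N8N.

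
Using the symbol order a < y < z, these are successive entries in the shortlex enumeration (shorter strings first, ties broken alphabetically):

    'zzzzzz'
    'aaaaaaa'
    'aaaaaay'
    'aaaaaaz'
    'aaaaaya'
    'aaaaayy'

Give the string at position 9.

Advancing 3 positions from aaaaayy through aaaaayy → aaaaayz → aaaaaza reaches term 9.

aaaaazy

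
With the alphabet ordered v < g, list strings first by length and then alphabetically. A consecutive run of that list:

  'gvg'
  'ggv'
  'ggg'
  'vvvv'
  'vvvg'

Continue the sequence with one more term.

Find the rightmost character of vvvg below g, bump it to the next letter, and reset everything to its right to v.

vvgv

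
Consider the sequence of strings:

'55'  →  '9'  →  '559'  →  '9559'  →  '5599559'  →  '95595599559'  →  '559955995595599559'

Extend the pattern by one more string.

Each term (from the third on) is the two preceding terms concatenated in order: term 3 = 55·9 = 559.
The next term joins 95595599559 and 559955995595599559.

95595599559559955995595599559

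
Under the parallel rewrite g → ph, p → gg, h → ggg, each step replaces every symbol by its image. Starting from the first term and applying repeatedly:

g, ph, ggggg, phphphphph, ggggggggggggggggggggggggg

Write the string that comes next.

phphphphphphphphphphphphphphphphphphphphphphphphph

Applying the rule to each of the 25 symbols of ggggggggggggggggggggggggg gives the pieces ph ph ph ph ph ph ph ph ph ph ph ph ph ph ph ph ph ph ph ph ph ph ph ph ph, which concatenate to the answer.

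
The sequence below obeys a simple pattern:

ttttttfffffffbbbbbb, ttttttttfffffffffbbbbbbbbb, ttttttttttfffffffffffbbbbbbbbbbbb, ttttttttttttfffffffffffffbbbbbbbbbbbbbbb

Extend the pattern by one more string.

ttttttttttttttfffffffffffffffbbbbbbbbbbbbbbbbbb

Term n consists of 2n+2 t's, followed by 2n+3 f's, followed by 3n b's, where the shown terms are n = 2, 3, 4, 5.
At n = 6 the blocks have lengths 14, 15, 18.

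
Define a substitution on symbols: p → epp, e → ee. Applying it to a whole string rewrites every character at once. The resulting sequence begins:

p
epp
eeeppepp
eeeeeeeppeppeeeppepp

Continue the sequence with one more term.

Rewriting the 20 symbols of eeeeeeeppeppeeeppepp one by one yields ee ee ee ee ee ee ee epp epp ee epp epp ee ee ee epp epp ee epp epp; concatenated:

eeeeeeeeeeeeeeeppeppeeeppeppeeeeeeeppeppeeeppepp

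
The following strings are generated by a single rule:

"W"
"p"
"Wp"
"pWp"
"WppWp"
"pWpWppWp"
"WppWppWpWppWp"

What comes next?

pWpWppWpWppWppWpWppWp

This is a Fibonacci-style word recurrence s(k) = s(k−2)·s(k−1): e.g. W·p = Wp.
So term 8 is pWpWppWp·WppWppWpWppWp.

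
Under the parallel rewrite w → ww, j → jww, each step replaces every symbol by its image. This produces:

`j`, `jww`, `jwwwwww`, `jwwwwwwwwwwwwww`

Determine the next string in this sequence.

jwwwwwwwwwwwwwwwwwwwwwwwwwwwwww

Applying the rule to each of the 15 symbols of jwwwwwwwwwwwwww gives the pieces jww ww ww ww ww ww ww ww ww ww ww ww ww ww ww, which concatenate to the answer.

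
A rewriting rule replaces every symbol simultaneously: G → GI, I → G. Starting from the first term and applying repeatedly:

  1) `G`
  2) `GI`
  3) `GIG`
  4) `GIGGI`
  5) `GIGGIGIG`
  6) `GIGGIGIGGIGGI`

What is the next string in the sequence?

Replace each of the 13 characters of GIGGIGIGGIGGI in place — GI G GI GI G GI G GI GI G GI GI G — and concatenate.

GIGGIGIGGIGGIGIGGIGIG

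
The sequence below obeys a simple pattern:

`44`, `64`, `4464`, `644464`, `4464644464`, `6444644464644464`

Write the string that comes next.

From term 3 onward, concatenate the second-to-last term with the last: 44·64 = 4464, 64·4464 = 644464, …
The next term joins 4464644464 and 6444644464644464.

44646444646444644464644464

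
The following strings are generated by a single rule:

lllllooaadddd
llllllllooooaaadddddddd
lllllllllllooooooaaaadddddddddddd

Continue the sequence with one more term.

Reading off run lengths: l runs 5, 8, 11; o runs 2, 4, 6; a runs 2, 3, 4; d runs 4, 8, 12 — each is linear in n (n = 1, 2, …).
At n = 4 the blocks have lengths 14, 8, 5, 16.

llllllllllllllooooooooaaaaadddddddddddddddd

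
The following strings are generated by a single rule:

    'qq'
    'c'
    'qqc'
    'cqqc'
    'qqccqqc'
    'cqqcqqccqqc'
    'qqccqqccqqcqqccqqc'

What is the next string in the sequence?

From term 3 onward, concatenate the second-to-last term with the last: qq·c = qqc, c·qqc = cqqc, …
The next term joins cqqcqqccqqc and qqccqqccqqcqqccqqc.

cqqcqqccqqcqqccqqccqqcqqccqqc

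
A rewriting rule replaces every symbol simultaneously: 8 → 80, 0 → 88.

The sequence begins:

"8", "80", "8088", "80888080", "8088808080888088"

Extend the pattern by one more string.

80888080808880888088808080888080

Applying the rule to each of the 16 symbols of 8088808080888088 gives the pieces 80 88 80 80 80 88 80 88 80 88 80 80 80 88 80 80, which concatenate to the answer.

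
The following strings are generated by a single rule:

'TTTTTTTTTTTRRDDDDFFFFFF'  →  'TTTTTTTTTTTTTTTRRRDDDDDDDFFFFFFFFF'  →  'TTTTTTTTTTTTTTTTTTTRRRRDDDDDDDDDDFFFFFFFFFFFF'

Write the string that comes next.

TTTTTTTTTTTTTTTTTTTTTTTRRRRRDDDDDDDDDDDDDFFFFFFFFFFFFFFF

The n-th term is 4n+3 T's then n R's then 3n-2 D's then 3n F's, where the shown terms are n = 2, 3, 4.
Setting n = 5 gives 23, 5, 13, 15 characters in each block.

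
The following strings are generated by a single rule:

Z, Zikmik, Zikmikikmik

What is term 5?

The strings grow by a fixed suffix ikmik each time.
From Zikmikikmik, 2 further steps: Zikmikikmik → Zikmikikmikikmik → (answer).

Zikmikikmikikmikikmik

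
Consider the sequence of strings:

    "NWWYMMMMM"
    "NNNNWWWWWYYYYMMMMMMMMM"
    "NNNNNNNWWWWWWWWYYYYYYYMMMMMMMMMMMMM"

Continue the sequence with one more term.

NNNNNNNNNNWWWWWWWWWWWYYYYYYYYYYMMMMMMMMMMMMMMMMM

Each string has the form N^{3n-2} W^{3n-1} Y^{3n-2} M^{4n+1} (n = 1, 2, …).
At n = 4 the blocks have lengths 10, 11, 10, 17.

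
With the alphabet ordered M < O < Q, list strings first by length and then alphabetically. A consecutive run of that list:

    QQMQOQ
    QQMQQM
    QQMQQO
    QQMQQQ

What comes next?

The successor of QQMQQQ increments the rightmost position that isn't already Q and resets every position after it to M.

QQOMMM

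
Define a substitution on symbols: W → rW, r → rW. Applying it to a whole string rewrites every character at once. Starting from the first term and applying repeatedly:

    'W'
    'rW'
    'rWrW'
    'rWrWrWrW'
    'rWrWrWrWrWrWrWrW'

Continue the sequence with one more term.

φ(rWrWrWrWrWrWrWrW) expands symbol-by-symbol to rW rW rW rW rW rW rW rW rW rW rW rW rW rW rW rW; joining the 16 pieces gives the next term.

rWrWrWrWrWrWrWrWrWrWrWrWrWrWrWrW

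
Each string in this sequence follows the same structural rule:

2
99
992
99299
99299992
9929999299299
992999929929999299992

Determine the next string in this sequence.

9929999299299992999929929999299299

From term 3 onward, concatenate the last term with the second-to-last: 99·2 = 992, 992·99 = 99299, …
So term 8 is 992999929929999299992·9929999299299.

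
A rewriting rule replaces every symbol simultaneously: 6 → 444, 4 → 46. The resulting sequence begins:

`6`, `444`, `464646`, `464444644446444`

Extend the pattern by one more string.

φ(464444644446444) expands symbol-by-symbol to 46 444 46 46 46 46 444 46 46 46 46 444 46 46 46; joining the 15 pieces gives the next term.

464444646464644446464646444464646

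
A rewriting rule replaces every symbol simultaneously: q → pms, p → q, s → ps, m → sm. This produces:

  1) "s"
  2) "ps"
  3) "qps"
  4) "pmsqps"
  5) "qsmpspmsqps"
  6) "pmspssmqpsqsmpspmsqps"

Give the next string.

Rewriting the 21 symbols of pmspssmqpsqsmpspmsqps one by one yields q sm ps q ps ps sm pms q ps pms ps sm q ps q sm ps pms q ps; concatenated:

qsmpsqpspssmpmsqpspmspssmqpsqsmpspmsqps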